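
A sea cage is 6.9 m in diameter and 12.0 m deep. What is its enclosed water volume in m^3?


r = d/2 = 6.9/2 = 3.45 m
Base area = pi*r^2 = pi*3.45^2 = 37.392807 m^2
Volume = 37.392807 * 12.0 = 448.714 m^3

448.714 m^3


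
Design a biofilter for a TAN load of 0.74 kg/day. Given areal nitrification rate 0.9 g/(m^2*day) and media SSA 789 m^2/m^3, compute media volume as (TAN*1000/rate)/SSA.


A = 0.74*1000 / 0.9 = 822.22222 m^2
V = 822.22222 / 789 = 1.04211

1.04211 m^3


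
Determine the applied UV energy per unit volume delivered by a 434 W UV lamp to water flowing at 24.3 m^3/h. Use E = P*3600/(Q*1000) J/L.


Energy delivered per hour = 434 W * 3600 s = 1562400 J/h
Volume treated per hour = 24.3 m^3/h * 1000 = 24300 L/h
dose = 1562400 / 24300 = 64.2963 J/L

64.2963 J/L


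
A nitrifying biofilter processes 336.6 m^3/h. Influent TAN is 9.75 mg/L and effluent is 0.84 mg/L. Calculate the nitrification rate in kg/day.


Concentration drop: TAN_in - TAN_out = 9.75 - 0.84 = 8.91 mg/L
Hourly TAN removed = Q * dTAN = 336.6 m^3/h * 8.91 mg/L = 2999.106 g/h  (m^3/h * mg/L = g/h)
Daily TAN removed = 2999.106 * 24 = 71978.544 g/day
Convert to kg/day: 71978.544 / 1000 = 71.978544 kg/day

71.978544 kg/day


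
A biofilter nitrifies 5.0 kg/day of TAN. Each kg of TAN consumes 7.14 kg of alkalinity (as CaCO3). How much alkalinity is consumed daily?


Alkalinity factor: 7.14 kg CaCO3 consumed per kg TAN nitrified
alk = 5.0 kg TAN * 7.14 = 35.7 kg CaCO3/day

35.7 kg CaCO3/day


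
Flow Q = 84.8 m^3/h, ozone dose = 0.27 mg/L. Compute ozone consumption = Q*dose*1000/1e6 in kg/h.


O3 demand (mg/h) = Q * dose * 1000 = 84.8 * 0.27 * 1000 = 22896 mg/h
Convert mg to kg: 22896 / 1e6 = 0.022896 kg/h

0.022896 kg/h


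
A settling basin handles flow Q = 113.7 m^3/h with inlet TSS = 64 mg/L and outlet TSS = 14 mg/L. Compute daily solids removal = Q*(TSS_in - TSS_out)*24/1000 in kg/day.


Concentration drop: TSS_in - TSS_out = 64 - 14 = 50 mg/L
Hourly solids removed = Q * dTSS = 113.7 m^3/h * 50 mg/L = 5685 g/h  (m^3/h * mg/L = g/h)
Daily solids removed = 5685 * 24 = 136440 g/day
Convert g to kg: 136440 / 1000 = 136.44 kg/day

136.44 kg/day


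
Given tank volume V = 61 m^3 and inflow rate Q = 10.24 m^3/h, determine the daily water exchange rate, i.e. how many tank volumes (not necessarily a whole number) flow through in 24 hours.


Daily flow volume = 10.24 m^3/h * 24 h = 245.76 m^3/day
Exchanges = daily flow / tank volume = 245.76 / 61 = 4.02885 exchanges/day

4.02885 exchanges/day


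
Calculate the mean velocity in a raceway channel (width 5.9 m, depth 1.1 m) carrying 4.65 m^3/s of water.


Cross-sectional area = W * d = 5.9 * 1.1 = 6.49 m^2
Velocity = Q / A = 4.65 / 6.49 = 0.716487 m/s

0.716487 m/s


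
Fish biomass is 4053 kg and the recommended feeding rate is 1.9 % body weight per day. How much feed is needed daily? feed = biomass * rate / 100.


Feeding rate fraction = 1.9% / 100 = 0.019
Daily feed = 4053 kg * 0.019 = 77.007 kg/day

77.007 kg/day


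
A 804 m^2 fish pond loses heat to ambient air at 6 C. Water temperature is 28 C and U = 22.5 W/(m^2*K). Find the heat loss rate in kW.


Temperature difference dT = 28 - 6 = 22 K
Heat loss (W) = U * A * dT = 22.5 * 804 * 22 = 397980 W
Convert to kW: 397980 / 1000 = 397.98 kW

397.98 kW


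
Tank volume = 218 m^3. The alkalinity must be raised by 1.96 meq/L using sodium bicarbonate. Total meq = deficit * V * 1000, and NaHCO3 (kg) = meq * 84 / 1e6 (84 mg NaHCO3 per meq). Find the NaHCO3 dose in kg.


Tank volume in L = 218 m^3 * 1000 = 218000 L
Total meq required = 1.96 meq/L * 218000 L = 427280 meq
NaHCO3 mass = 427280 meq * 84 mg/meq / 1e6 = 35.8915 kg

35.8915 kg


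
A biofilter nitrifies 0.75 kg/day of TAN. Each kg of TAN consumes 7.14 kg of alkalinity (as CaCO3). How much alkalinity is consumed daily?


Alkalinity factor: 7.14 kg CaCO3 consumed per kg TAN nitrified
alk = 0.75 kg TAN * 7.14 = 5.355 kg CaCO3/day

5.355 kg CaCO3/day


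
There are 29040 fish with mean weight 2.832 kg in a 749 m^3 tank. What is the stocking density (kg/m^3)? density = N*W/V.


Total biomass = 29040 fish * 2.832 kg = 82241.28 kg
Density = total biomass / volume = 82241.28 / 749 = 109.801 kg/m^3

109.801 kg/m^3


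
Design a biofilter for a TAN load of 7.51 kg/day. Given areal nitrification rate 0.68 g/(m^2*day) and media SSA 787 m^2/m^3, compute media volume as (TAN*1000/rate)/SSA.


A = 7.51*1000 / 0.68 = 11044.118 m^2
V = 11044.118 / 787 = 14.0332

14.0332 m^3


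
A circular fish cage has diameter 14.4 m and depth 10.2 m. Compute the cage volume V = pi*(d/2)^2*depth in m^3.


r = d/2 = 14.4/2 = 7.2 m
Base area = pi*r^2 = pi*7.2^2 = 162.86016 m^2
Volume = 162.86016 * 10.2 = 1661.17 m^3

1661.17 m^3


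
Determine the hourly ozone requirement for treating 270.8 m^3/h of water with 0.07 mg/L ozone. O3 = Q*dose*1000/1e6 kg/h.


O3 demand (mg/h) = Q * dose * 1000 = 270.8 * 0.07 * 1000 = 18956 mg/h
Convert mg to kg: 18956 / 1e6 = 0.018956 kg/h

0.018956 kg/h


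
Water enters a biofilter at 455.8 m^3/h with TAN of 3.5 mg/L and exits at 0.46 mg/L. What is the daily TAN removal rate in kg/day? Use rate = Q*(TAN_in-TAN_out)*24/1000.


Concentration drop: TAN_in - TAN_out = 3.5 - 0.46 = 3.04 mg/L
Hourly TAN removed = Q * dTAN = 455.8 m^3/h * 3.04 mg/L = 1385.632 g/h  (m^3/h * mg/L = g/h)
Daily TAN removed = 1385.632 * 24 = 33255.168 g/day
Convert to kg/day: 33255.168 / 1000 = 33.255168 kg/day

33.255168 kg/day


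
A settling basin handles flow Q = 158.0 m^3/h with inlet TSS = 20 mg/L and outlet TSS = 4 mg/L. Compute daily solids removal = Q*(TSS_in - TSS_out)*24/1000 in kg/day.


Concentration drop: TSS_in - TSS_out = 20 - 4 = 16 mg/L
Hourly solids removed = Q * dTSS = 158.0 m^3/h * 16 mg/L = 2528 g/h  (m^3/h * mg/L = g/h)
Daily solids removed = 2528 * 24 = 60672 g/day
Convert g to kg: 60672 / 1000 = 60.672 kg/day

60.672 kg/day


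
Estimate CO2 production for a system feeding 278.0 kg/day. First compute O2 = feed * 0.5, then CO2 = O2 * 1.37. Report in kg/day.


O2 = 278.0 * 0.5 = 139
CO2 = 139 * 1.37 = 190.43

190.43 kg/day


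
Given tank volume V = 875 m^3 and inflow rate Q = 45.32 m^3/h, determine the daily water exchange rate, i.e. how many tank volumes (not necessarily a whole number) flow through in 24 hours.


Daily flow volume = 45.32 m^3/h * 24 h = 1087.68 m^3/day
Exchanges = daily flow / tank volume = 1087.68 / 875 = 1.24306 exchanges/day

1.24306 exchanges/day


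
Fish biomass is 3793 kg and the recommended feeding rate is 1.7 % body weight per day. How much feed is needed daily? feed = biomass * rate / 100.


Feeding rate fraction = 1.7% / 100 = 0.017
Daily feed = 3793 kg * 0.017 = 64.481 kg/day

64.481 kg/day


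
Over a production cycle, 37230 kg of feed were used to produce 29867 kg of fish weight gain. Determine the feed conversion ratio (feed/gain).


FCR = feed consumed / weight gained
FCR = 37230 kg / 29867 kg = 1.24653

1.24653


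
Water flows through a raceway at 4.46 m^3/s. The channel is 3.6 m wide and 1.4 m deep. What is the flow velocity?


Cross-sectional area = W * d = 3.6 * 1.4 = 5.04 m^2
Velocity = Q / A = 4.46 / 5.04 = 0.884921 m/s

0.884921 m/s


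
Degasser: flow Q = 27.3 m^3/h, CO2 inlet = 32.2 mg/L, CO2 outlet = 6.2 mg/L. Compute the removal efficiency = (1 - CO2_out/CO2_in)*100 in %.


CO2_out / CO2_in = 6.2 / 32.2 = 0.19254658
Fraction remaining = 0.19254658
efficiency = (1 - 0.19254658) * 100 = 80.7453 %

80.7453 %


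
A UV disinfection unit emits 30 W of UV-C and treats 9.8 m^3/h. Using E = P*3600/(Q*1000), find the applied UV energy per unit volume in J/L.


Energy delivered per hour = 30 W * 3600 s = 108000 J/h
Volume treated per hour = 9.8 m^3/h * 1000 = 9800 L/h
dose = 108000 / 9800 = 11.0204 J/L

11.0204 J/L


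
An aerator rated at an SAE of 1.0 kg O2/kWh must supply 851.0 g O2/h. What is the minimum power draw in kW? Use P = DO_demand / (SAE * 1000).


SAE in g O2/kWh = 1.0 * 1000 = 1000 g/kWh
P = DO_demand / SAE_g = 851.0 / 1000 = 0.851 kW

0.851 kW


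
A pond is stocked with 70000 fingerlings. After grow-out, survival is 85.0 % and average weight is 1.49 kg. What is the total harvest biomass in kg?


Survivors = 70000 * 85.0/100 = 59500 fish
Harvest biomass = survivors * W_f = 59500 * 1.49 = 88655 kg

88655 kg


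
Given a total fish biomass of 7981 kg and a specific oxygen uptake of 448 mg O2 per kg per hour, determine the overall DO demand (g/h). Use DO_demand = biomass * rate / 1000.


Total O2 consumption (mg/h) = 7981 kg * 448 mg/(kg*h) = 3575488 mg/h
Convert to g/h: 3575488 / 1000 = 3575.488 g/h

3575.488 g/h


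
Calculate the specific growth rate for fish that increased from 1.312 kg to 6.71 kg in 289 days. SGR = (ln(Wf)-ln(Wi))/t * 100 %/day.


ln(W_f) = ln(6.71) = 1.903599
ln(W_i) = ln(1.312) = 0.27155269
ln(W_f) - ln(W_i) = 1.903599 - 0.27155269 = 1.6320463
SGR = 1.6320463 / 289 * 100 = 0.564722 %/day

0.564722 %/day


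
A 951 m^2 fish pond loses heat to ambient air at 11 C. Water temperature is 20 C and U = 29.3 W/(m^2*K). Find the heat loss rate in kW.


Temperature difference dT = 20 - 11 = 9 K
Heat loss (W) = U * A * dT = 29.3 * 951 * 9 = 250778.7 W
Convert to kW: 250778.7 / 1000 = 250.7787 kW

250.7787 kW


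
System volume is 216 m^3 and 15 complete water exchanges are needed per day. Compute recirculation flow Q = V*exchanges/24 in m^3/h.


Daily recirculation volume = 216 m^3 * 15 = 3240 m^3/day
Flow rate Q = daily volume / 24 h = 3240 / 24 = 135 m^3/h

135 m^3/h


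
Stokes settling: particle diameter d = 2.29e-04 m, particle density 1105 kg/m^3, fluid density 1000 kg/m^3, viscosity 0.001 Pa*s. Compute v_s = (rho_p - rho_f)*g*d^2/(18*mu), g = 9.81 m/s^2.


Density difference: rho_p - rho_f = 1105 - 1000 = 105 kg/m^3
d^2 = (2.29e-04)^2 = 5.2441e-08 m^2
Numerator = (rho_p - rho_f) * g * d^2 = 105 * 9.81 * 5.2441e-08 = 5.4016852e-05
Denominator = 18 * mu = 18 * 0.001 = 0.018
v_s = 5.4016852e-05 / 0.018 = 0.00300094 m/s
Check: Re = rho_f * v_s * d / mu = 1000 * 0.00300094 * 2.29e-04 / 0.001 = 0.687 < 1, so Stokes' law applies.

0.00300094 m/s


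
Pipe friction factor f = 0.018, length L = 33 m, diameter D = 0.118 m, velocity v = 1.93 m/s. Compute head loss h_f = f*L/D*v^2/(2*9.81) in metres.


v^2 = 1.93^2 = 3.7249 m^2/s^2
L/D = 33/0.118 = 279.66102
h_f = f*(L/D)*v^2/(2g) = 0.018 * 279.66102 * 3.7249 / 19.62 = 0.955697 m

0.955697 m


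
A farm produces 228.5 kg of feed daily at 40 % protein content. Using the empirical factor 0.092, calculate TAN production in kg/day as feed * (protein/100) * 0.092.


Protein in feed = 228.5 * 40/100 = 91.4 kg/day
TAN = protein * 0.092 = 91.4 * 0.092 = 8.4088 kg/day

8.4088 kg/day


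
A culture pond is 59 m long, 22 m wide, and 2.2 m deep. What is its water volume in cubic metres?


Base area = L * W = 59 * 22 = 1298 m^2
Volume = area * depth = 1298 * 2.2 = 2855.6 m^3

2855.6 m^3


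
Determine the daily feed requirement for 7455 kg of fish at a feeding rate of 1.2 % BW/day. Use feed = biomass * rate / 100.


Feeding rate fraction = 1.2% / 100 = 0.012
Daily feed = 7455 kg * 0.012 = 89.46 kg/day

89.46 kg/day


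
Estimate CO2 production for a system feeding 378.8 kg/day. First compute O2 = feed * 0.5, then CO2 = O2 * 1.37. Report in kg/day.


O2 = 378.8 * 0.5 = 189.4
CO2 = 189.4 * 1.37 = 259.478

259.478 kg/day


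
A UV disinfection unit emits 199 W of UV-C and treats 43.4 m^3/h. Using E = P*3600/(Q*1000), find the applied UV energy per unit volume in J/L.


Energy delivered per hour = 199 W * 3600 s = 716400 J/h
Volume treated per hour = 43.4 m^3/h * 1000 = 43400 L/h
dose = 716400 / 43400 = 16.5069 J/L

16.5069 J/L


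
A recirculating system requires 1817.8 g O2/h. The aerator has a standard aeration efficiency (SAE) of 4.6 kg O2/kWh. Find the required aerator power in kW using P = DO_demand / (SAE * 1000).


SAE in g O2/kWh = 4.6 * 1000 = 4600 g/kWh
P = DO_demand / SAE_g = 1817.8 / 4600 = 0.395174 kW

0.395174 kW


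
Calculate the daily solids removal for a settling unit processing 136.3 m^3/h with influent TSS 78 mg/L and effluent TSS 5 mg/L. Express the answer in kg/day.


Concentration drop: TSS_in - TSS_out = 78 - 5 = 73 mg/L
Hourly solids removed = Q * dTSS = 136.3 m^3/h * 73 mg/L = 9949.9 g/h  (m^3/h * mg/L = g/h)
Daily solids removed = 9949.9 * 24 = 238797.6 g/day
Convert g to kg: 238797.6 / 1000 = 238.7976 kg/day

238.7976 kg/day


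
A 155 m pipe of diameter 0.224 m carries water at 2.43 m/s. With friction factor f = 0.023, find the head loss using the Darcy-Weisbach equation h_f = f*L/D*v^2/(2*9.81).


v^2 = 2.43^2 = 5.9049 m^2/s^2
L/D = 155/0.224 = 691.96429
h_f = f*(L/D)*v^2/(2g) = 0.023 * 691.96429 * 5.9049 / 19.62 = 4.78988 m

4.78988 m


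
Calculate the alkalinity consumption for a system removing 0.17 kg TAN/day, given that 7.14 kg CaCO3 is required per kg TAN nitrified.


Alkalinity factor: 7.14 kg CaCO3 consumed per kg TAN nitrified
alk = 0.17 kg TAN * 7.14 = 1.2138 kg CaCO3/day

1.2138 kg CaCO3/day


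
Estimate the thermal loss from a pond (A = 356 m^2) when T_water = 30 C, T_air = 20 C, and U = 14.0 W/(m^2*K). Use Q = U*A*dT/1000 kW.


Temperature difference dT = 30 - 20 = 10 K
Heat loss (W) = U * A * dT = 14.0 * 356 * 10 = 49840 W
Convert to kW: 49840 / 1000 = 49.84 kW

49.84 kW


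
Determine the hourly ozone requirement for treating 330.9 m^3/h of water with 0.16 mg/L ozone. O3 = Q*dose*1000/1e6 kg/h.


O3 demand (mg/h) = Q * dose * 1000 = 330.9 * 0.16 * 1000 = 52944 mg/h
Convert mg to kg: 52944 / 1e6 = 0.052944 kg/h

0.052944 kg/h


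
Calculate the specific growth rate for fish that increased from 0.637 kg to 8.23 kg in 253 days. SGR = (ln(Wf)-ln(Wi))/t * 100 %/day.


ln(W_f) = ln(8.23) = 2.107786
ln(W_i) = ln(0.637) = -0.45098562
ln(W_f) - ln(W_i) = 2.107786 - -0.45098562 = 2.5587716
SGR = 2.5587716 / 253 * 100 = 1.01137 %/day

1.01137 %/day


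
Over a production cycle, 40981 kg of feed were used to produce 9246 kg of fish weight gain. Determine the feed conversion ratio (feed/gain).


FCR = feed consumed / weight gained
FCR = 40981 kg / 9246 kg = 4.4323

4.4323


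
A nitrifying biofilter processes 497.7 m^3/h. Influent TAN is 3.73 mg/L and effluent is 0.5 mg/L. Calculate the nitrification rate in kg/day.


Concentration drop: TAN_in - TAN_out = 3.73 - 0.5 = 3.23 mg/L
Hourly TAN removed = Q * dTAN = 497.7 m^3/h * 3.23 mg/L = 1607.571 g/h  (m^3/h * mg/L = g/h)
Daily TAN removed = 1607.571 * 24 = 38581.704 g/day
Convert to kg/day: 38581.704 / 1000 = 38.581704 kg/day

38.581704 kg/day


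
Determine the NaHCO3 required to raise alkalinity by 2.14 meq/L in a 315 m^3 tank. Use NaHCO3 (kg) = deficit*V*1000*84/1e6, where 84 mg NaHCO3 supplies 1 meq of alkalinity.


Tank volume in L = 315 m^3 * 1000 = 315000 L
Total meq required = 2.14 meq/L * 315000 L = 674100 meq
NaHCO3 mass = 674100 meq * 84 mg/meq / 1e6 = 56.6244 kg

56.6244 kg


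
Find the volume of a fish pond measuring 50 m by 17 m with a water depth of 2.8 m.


Base area = L * W = 50 * 17 = 850 m^2
Volume = area * depth = 850 * 2.8 = 2380 m^3

2380 m^3


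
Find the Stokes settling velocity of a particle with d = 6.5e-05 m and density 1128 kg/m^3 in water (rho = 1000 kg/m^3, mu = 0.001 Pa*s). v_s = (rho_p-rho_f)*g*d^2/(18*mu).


Density difference: rho_p - rho_f = 1128 - 1000 = 128 kg/m^3
d^2 = (6.5e-05)^2 = 4.225e-09 m^2
Numerator = (rho_p - rho_f) * g * d^2 = 128 * 9.81 * 4.225e-09 = 5.305248e-06
Denominator = 18 * mu = 18 * 0.001 = 0.018
v_s = 5.305248e-06 / 0.018 = 2.94736e-04 m/s
Check: Re = rho_f * v_s * d / mu = 1000 * 2.94736e-04 * 6.5e-05 / 0.001 = 0.0192 < 1, so Stokes' law applies.

2.94736e-04 m/s


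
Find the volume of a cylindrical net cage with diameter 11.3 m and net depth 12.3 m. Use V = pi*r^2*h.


r = d/2 = 11.3/2 = 5.65 m
Base area = pi*r^2 = pi*5.65^2 = 100.28749 m^2
Volume = 100.28749 * 12.3 = 1233.54 m^3

1233.54 m^3


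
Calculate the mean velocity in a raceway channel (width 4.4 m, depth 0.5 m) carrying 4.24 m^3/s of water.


Cross-sectional area = W * d = 4.4 * 0.5 = 2.2 m^2
Velocity = Q / A = 4.24 / 2.2 = 1.92727 m/s

1.92727 m/s


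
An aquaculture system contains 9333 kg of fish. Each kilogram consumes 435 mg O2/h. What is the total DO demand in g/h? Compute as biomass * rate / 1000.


Total O2 consumption (mg/h) = 9333 kg * 435 mg/(kg*h) = 4059855 mg/h
Convert to g/h: 4059855 / 1000 = 4059.855 g/h

4059.855 g/h


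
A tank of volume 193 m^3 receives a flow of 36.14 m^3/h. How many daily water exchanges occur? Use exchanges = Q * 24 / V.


Daily flow volume = 36.14 m^3/h * 24 h = 867.36 m^3/day
Exchanges = daily flow / tank volume = 867.36 / 193 = 4.49409 exchanges/day

4.49409 exchanges/day


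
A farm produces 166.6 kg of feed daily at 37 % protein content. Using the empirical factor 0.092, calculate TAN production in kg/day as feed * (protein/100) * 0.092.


Protein in feed = 166.6 * 37/100 = 61.642 kg/day
TAN = protein * 0.092 = 61.642 * 0.092 = 5.671064 kg/day

5.671064 kg/day


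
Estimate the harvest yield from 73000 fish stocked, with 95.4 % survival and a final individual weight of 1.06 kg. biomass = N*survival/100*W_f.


Survivors = 73000 * 95.4/100 = 69642 fish
Harvest biomass = survivors * W_f = 69642 * 1.06 = 73820.52 kg

73820.52 kg


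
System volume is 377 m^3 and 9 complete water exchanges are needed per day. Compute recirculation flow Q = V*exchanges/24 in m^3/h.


Daily recirculation volume = 377 m^3 * 9 = 3393 m^3/day
Flow rate Q = daily volume / 24 h = 3393 / 24 = 141.375 m^3/h

141.375 m^3/h


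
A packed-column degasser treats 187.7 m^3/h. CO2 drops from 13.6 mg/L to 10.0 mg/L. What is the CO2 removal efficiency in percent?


CO2_out / CO2_in = 10.0 / 13.6 = 0.73529412
Fraction remaining = 0.73529412
efficiency = (1 - 0.73529412) * 100 = 26.4706 %

26.4706 %


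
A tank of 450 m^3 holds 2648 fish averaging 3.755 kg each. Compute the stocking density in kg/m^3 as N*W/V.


Total biomass = 2648 fish * 3.755 kg = 9943.24 kg
Density = total biomass / volume = 9943.24 / 450 = 22.0961 kg/m^3

22.0961 kg/m^3


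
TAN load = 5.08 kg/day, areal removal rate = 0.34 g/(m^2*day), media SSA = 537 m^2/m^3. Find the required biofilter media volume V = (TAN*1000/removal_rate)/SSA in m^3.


A = 5.08*1000 / 0.34 = 14941.176 m^2
V = 14941.176 / 537 = 27.8234

27.8234 m^3


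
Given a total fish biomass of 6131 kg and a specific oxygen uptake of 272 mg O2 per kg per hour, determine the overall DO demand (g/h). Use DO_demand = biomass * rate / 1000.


Total O2 consumption (mg/h) = 6131 kg * 272 mg/(kg*h) = 1667632 mg/h
Convert to g/h: 1667632 / 1000 = 1667.632 g/h

1667.632 g/h


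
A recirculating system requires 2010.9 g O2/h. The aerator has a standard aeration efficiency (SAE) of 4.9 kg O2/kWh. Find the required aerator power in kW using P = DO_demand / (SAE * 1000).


SAE in g O2/kWh = 4.9 * 1000 = 4900 g/kWh
P = DO_demand / SAE_g = 2010.9 / 4900 = 0.410388 kW

0.410388 kW


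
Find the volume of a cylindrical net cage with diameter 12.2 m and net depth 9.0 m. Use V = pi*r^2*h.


r = d/2 = 12.2/2 = 6.1 m
Base area = pi*r^2 = pi*6.1^2 = 116.89866 m^2
Volume = 116.89866 * 9.0 = 1052.09 m^3

1052.09 m^3


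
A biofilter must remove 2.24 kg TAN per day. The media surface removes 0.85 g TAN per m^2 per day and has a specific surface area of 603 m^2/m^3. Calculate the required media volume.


A = 2.24*1000 / 0.85 = 2635.2941 m^2
V = 2635.2941 / 603 = 4.37031

4.37031 m^3


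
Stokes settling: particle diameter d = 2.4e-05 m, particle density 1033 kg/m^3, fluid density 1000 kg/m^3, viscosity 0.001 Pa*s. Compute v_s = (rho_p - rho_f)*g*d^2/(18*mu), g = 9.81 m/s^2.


Density difference: rho_p - rho_f = 1033 - 1000 = 33 kg/m^3
d^2 = (2.4e-05)^2 = 5.76e-10 m^2
Numerator = (rho_p - rho_f) * g * d^2 = 33 * 9.81 * 5.76e-10 = 1.8646848e-07
Denominator = 18 * mu = 18 * 0.001 = 0.018
v_s = 1.8646848e-07 / 0.018 = 1.03594e-05 m/s
Check: Re = rho_f * v_s * d / mu = 1000 * 1.03594e-05 * 2.4e-05 / 0.001 = 2.49e-04 < 1, so Stokes' law applies.

1.03594e-05 m/s


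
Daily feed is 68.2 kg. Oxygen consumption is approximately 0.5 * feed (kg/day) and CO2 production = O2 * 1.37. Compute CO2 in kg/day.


O2 = 68.2 * 0.5 = 34.1
CO2 = 34.1 * 1.37 = 46.717

46.717 kg/day


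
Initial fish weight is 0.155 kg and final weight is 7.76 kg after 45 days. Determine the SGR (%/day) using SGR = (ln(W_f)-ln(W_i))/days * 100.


ln(W_f) = ln(7.76) = 2.0489823
ln(W_i) = ln(0.155) = -1.8643302
ln(W_f) - ln(W_i) = 2.0489823 - -1.8643302 = 3.9133125
SGR = 3.9133125 / 45 * 100 = 8.69625 %/day

8.69625 %/day


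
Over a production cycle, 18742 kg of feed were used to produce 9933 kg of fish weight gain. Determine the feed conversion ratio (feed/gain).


FCR = feed consumed / weight gained
FCR = 18742 kg / 9933 kg = 1.88684

1.88684


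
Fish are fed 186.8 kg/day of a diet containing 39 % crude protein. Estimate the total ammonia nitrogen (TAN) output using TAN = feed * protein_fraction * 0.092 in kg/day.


Protein in feed = 186.8 * 39/100 = 72.852 kg/day
TAN = protein * 0.092 = 72.852 * 0.092 = 6.702384 kg/day

6.702384 kg/day


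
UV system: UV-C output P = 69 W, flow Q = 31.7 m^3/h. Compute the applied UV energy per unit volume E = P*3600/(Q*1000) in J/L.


Energy delivered per hour = 69 W * 3600 s = 248400 J/h
Volume treated per hour = 31.7 m^3/h * 1000 = 31700 L/h
dose = 248400 / 31700 = 7.83596 J/L

7.83596 J/L


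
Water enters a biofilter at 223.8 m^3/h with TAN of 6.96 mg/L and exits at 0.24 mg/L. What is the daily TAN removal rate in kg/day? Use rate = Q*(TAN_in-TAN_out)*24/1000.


Concentration drop: TAN_in - TAN_out = 6.96 - 0.24 = 6.72 mg/L
Hourly TAN removed = Q * dTAN = 223.8 m^3/h * 6.72 mg/L = 1503.936 g/h  (m^3/h * mg/L = g/h)
Daily TAN removed = 1503.936 * 24 = 36094.464 g/day
Convert to kg/day: 36094.464 / 1000 = 36.094464 kg/day

36.094464 kg/day


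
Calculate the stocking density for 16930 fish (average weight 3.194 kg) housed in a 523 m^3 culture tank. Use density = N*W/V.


Total biomass = 16930 fish * 3.194 kg = 54074.42 kg
Density = total biomass / volume = 54074.42 / 523 = 103.393 kg/m^3

103.393 kg/m^3


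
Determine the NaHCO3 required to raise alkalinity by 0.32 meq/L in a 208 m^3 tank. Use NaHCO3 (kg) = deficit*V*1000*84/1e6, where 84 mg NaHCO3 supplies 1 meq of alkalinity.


Tank volume in L = 208 m^3 * 1000 = 208000 L
Total meq required = 0.32 meq/L * 208000 L = 66560 meq
NaHCO3 mass = 66560 meq * 84 mg/meq / 1e6 = 5.59104 kg

5.59104 kg


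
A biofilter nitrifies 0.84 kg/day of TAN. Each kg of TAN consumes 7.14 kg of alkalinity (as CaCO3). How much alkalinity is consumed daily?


Alkalinity factor: 7.14 kg CaCO3 consumed per kg TAN nitrified
alk = 0.84 kg TAN * 7.14 = 5.9976 kg CaCO3/day

5.9976 kg CaCO3/day


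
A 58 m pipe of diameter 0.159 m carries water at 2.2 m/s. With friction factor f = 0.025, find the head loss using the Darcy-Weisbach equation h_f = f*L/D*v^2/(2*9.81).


v^2 = 2.2^2 = 4.84 m^2/s^2
L/D = 58/0.159 = 364.77987
h_f = f*(L/D)*v^2/(2g) = 0.025 * 364.77987 * 4.84 / 19.62 = 2.24966 m

2.24966 m


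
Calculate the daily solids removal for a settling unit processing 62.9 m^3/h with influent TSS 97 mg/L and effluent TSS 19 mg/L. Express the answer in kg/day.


Concentration drop: TSS_in - TSS_out = 97 - 19 = 78 mg/L
Hourly solids removed = Q * dTSS = 62.9 m^3/h * 78 mg/L = 4906.2 g/h  (m^3/h * mg/L = g/h)
Daily solids removed = 4906.2 * 24 = 117748.8 g/day
Convert g to kg: 117748.8 / 1000 = 117.7488 kg/day

117.7488 kg/day


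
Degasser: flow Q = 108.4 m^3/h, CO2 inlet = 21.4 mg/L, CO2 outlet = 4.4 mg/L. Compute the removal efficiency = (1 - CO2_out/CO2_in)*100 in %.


CO2_out / CO2_in = 4.4 / 21.4 = 0.20560748
Fraction remaining = 0.20560748
efficiency = (1 - 0.20560748) * 100 = 79.4393 %

79.4393 %


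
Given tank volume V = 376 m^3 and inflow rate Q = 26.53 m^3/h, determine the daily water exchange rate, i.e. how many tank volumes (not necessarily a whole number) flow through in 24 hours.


Daily flow volume = 26.53 m^3/h * 24 h = 636.72 m^3/day
Exchanges = daily flow / tank volume = 636.72 / 376 = 1.6934 exchanges/day

1.6934 exchanges/day


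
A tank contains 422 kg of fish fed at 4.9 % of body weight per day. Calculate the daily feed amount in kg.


Feeding rate fraction = 4.9% / 100 = 0.049
Daily feed = 422 kg * 0.049 = 20.678 kg/day

20.678 kg/day


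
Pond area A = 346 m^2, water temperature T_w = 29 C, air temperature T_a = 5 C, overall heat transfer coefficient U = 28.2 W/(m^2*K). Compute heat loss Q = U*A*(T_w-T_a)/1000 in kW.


Temperature difference dT = 29 - 5 = 24 K
Heat loss (W) = U * A * dT = 28.2 * 346 * 24 = 234172.8 W
Convert to kW: 234172.8 / 1000 = 234.1728 kW

234.1728 kW


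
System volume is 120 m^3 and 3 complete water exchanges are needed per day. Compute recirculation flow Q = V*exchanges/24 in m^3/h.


Daily recirculation volume = 120 m^3 * 3 = 360 m^3/day
Flow rate Q = daily volume / 24 h = 360 / 24 = 15 m^3/h

15 m^3/h


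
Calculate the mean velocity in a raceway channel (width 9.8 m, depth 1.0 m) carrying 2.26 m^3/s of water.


Cross-sectional area = W * d = 9.8 * 1.0 = 9.8 m^2
Velocity = Q / A = 2.26 / 9.8 = 0.230612 m/s

0.230612 m/s


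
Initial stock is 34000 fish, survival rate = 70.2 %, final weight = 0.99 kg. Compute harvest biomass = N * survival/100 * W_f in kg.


Survivors = 34000 * 70.2/100 = 23868 fish
Harvest biomass = survivors * W_f = 23868 * 0.99 = 23629.32 kg

23629.32 kg


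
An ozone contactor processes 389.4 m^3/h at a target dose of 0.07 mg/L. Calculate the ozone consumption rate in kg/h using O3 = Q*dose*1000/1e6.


O3 demand (mg/h) = Q * dose * 1000 = 389.4 * 0.07 * 1000 = 27258 mg/h
Convert mg to kg: 27258 / 1e6 = 0.027258 kg/h

0.027258 kg/h


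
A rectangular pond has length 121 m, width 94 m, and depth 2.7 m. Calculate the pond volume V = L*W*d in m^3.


Base area = L * W = 121 * 94 = 11374 m^2
Volume = area * depth = 11374 * 2.7 = 30709.8 m^3

30709.8 m^3


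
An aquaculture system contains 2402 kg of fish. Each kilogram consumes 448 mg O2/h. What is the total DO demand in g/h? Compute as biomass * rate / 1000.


Total O2 consumption (mg/h) = 2402 kg * 448 mg/(kg*h) = 1076096 mg/h
Convert to g/h: 1076096 / 1000 = 1076.096 g/h

1076.096 g/h


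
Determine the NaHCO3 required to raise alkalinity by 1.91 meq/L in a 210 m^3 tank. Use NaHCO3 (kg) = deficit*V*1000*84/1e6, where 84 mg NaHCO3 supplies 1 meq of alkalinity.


Tank volume in L = 210 m^3 * 1000 = 210000 L
Total meq required = 1.91 meq/L * 210000 L = 401100 meq
NaHCO3 mass = 401100 meq * 84 mg/meq / 1e6 = 33.6924 kg

33.6924 kg


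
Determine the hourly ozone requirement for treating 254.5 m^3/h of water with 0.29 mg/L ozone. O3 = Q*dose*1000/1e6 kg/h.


O3 demand (mg/h) = Q * dose * 1000 = 254.5 * 0.29 * 1000 = 73805 mg/h
Convert mg to kg: 73805 / 1e6 = 0.073805 kg/h

0.073805 kg/h


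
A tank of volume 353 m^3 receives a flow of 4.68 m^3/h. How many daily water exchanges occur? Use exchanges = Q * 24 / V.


Daily flow volume = 4.68 m^3/h * 24 h = 112.32 m^3/day
Exchanges = daily flow / tank volume = 112.32 / 353 = 0.318187 exchanges/day

0.318187 exchanges/day


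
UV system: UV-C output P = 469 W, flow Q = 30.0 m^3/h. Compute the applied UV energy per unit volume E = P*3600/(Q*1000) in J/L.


Energy delivered per hour = 469 W * 3600 s = 1688400 J/h
Volume treated per hour = 30.0 m^3/h * 1000 = 30000 L/h
dose = 1688400 / 30000 = 56.28 J/L

56.28 J/L


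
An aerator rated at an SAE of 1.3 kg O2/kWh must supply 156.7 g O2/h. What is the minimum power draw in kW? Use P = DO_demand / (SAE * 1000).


SAE in g O2/kWh = 1.3 * 1000 = 1300 g/kWh
P = DO_demand / SAE_g = 156.7 / 1300 = 0.120538 kW

0.120538 kW


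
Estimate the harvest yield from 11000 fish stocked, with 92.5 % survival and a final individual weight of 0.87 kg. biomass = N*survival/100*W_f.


Survivors = 11000 * 92.5/100 = 10175 fish
Harvest biomass = survivors * W_f = 10175 * 0.87 = 8852.25 kg

8852.25 kg


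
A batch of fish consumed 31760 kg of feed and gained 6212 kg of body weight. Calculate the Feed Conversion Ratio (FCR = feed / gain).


FCR = feed consumed / weight gained
FCR = 31760 kg / 6212 kg = 5.11269

5.11269


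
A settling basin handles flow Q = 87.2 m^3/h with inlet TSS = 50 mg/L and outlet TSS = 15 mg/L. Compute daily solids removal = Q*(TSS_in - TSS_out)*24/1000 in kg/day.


Concentration drop: TSS_in - TSS_out = 50 - 15 = 35 mg/L
Hourly solids removed = Q * dTSS = 87.2 m^3/h * 35 mg/L = 3052 g/h  (m^3/h * mg/L = g/h)
Daily solids removed = 3052 * 24 = 73248 g/day
Convert g to kg: 73248 / 1000 = 73.248 kg/day

73.248 kg/day


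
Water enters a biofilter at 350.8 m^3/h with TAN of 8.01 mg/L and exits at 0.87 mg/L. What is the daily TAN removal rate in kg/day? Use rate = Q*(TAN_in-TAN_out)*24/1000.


Concentration drop: TAN_in - TAN_out = 8.01 - 0.87 = 7.14 mg/L
Hourly TAN removed = Q * dTAN = 350.8 m^3/h * 7.14 mg/L = 2504.712 g/h  (m^3/h * mg/L = g/h)
Daily TAN removed = 2504.712 * 24 = 60113.088 g/day
Convert to kg/day: 60113.088 / 1000 = 60.113088 kg/day

60.113088 kg/day


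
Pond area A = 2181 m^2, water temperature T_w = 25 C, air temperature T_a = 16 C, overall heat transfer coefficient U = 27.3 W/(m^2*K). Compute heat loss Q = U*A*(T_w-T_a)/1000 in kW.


Temperature difference dT = 25 - 16 = 9 K
Heat loss (W) = U * A * dT = 27.3 * 2181 * 9 = 535871.7 W
Convert to kW: 535871.7 / 1000 = 535.8717 kW

535.8717 kW


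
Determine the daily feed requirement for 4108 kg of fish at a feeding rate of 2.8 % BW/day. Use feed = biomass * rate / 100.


Feeding rate fraction = 2.8% / 100 = 0.028
Daily feed = 4108 kg * 0.028 = 115.024 kg/day

115.024 kg/day


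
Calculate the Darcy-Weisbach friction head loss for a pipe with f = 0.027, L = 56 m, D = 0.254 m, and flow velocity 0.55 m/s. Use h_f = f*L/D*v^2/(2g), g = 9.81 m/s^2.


v^2 = 0.55^2 = 0.3025 m^2/s^2
L/D = 56/0.254 = 220.47244
h_f = f*(L/D)*v^2/(2g) = 0.027 * 220.47244 * 0.3025 / 19.62 = 0.0917792 m

0.0917792 m


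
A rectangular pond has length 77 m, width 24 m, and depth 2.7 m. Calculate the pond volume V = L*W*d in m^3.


Base area = L * W = 77 * 24 = 1848 m^2
Volume = area * depth = 1848 * 2.7 = 4989.6 m^3

4989.6 m^3


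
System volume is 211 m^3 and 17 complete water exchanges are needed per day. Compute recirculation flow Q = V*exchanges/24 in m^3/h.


Daily recirculation volume = 211 m^3 * 17 = 3587 m^3/day
Flow rate Q = daily volume / 24 h = 3587 / 24 = 149.458 m^3/h

149.458 m^3/h


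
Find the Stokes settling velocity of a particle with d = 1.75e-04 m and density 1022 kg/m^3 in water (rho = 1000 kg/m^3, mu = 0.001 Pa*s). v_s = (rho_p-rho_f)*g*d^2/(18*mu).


Density difference: rho_p - rho_f = 1022 - 1000 = 22 kg/m^3
d^2 = (1.75e-04)^2 = 3.0625e-08 m^2
Numerator = (rho_p - rho_f) * g * d^2 = 22 * 9.81 * 3.0625e-08 = 6.6094875e-06
Denominator = 18 * mu = 18 * 0.001 = 0.018
v_s = 6.6094875e-06 / 0.018 = 3.67194e-04 m/s
Check: Re = rho_f * v_s * d / mu = 1000 * 3.67194e-04 * 1.75e-04 / 0.001 = 0.0643 < 1, so Stokes' law applies.

3.67194e-04 m/s


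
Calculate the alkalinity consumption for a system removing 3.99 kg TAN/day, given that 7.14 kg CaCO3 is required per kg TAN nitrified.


Alkalinity factor: 7.14 kg CaCO3 consumed per kg TAN nitrified
alk = 3.99 kg TAN * 7.14 = 28.4886 kg CaCO3/day

28.4886 kg CaCO3/day


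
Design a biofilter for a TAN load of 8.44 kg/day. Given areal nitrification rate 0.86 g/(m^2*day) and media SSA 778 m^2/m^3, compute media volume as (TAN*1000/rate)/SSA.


A = 8.44*1000 / 0.86 = 9813.9535 m^2
V = 9813.9535 / 778 = 12.6143

12.6143 m^3


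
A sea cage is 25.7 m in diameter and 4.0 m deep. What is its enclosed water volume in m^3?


r = d/2 = 25.7/2 = 12.85 m
Base area = pi*r^2 = pi*12.85^2 = 518.74763 m^2
Volume = 518.74763 * 4.0 = 2074.99 m^3

2074.99 m^3


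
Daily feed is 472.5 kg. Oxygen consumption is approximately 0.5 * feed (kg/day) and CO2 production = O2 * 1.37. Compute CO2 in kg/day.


O2 = 472.5 * 0.5 = 236.25
CO2 = 236.25 * 1.37 = 323.6625

323.6625 kg/day


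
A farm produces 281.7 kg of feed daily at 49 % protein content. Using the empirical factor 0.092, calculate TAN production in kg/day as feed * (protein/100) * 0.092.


Protein in feed = 281.7 * 49/100 = 138.033 kg/day
TAN = protein * 0.092 = 138.033 * 0.092 = 12.699036 kg/day

12.699036 kg/day


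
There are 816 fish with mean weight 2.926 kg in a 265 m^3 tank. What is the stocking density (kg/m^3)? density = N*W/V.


Total biomass = 816 fish * 2.926 kg = 2387.616 kg
Density = total biomass / volume = 2387.616 / 265 = 9.00987 kg/m^3

9.00987 kg/m^3


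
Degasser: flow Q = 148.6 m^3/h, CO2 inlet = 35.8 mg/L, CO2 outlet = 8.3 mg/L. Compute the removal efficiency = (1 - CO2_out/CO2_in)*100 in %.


CO2_out / CO2_in = 8.3 / 35.8 = 0.23184358
Fraction remaining = 0.23184358
efficiency = (1 - 0.23184358) * 100 = 76.8156 %

76.8156 %


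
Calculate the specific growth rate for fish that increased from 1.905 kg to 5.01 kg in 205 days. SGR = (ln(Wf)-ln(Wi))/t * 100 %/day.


ln(W_f) = ln(5.01) = 1.6114359
ln(W_i) = ln(1.905) = 0.64448201
ln(W_f) - ln(W_i) = 1.6114359 - 0.64448201 = 0.96695389
SGR = 0.96695389 / 205 * 100 = 0.471685 %/day

0.471685 %/day


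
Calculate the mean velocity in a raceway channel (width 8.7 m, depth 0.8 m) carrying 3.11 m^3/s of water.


Cross-sectional area = W * d = 8.7 * 0.8 = 6.96 m^2
Velocity = Q / A = 3.11 / 6.96 = 0.446839 m/s

0.446839 m/s


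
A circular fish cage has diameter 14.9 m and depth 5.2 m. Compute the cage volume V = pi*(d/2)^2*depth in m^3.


r = d/2 = 14.9/2 = 7.45 m
Base area = pi*r^2 = pi*7.45^2 = 174.36625 m^2
Volume = 174.36625 * 5.2 = 906.705 m^3

906.705 m^3


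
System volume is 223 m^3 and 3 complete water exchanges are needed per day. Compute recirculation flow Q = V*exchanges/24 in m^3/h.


Daily recirculation volume = 223 m^3 * 3 = 669 m^3/day
Flow rate Q = daily volume / 24 h = 669 / 24 = 27.875 m^3/h

27.875 m^3/h


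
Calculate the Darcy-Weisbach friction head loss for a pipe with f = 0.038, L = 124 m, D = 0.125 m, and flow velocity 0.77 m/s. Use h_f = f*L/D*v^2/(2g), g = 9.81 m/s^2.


v^2 = 0.77^2 = 0.5929 m^2/s^2
L/D = 124/0.125 = 992
h_f = f*(L/D)*v^2/(2g) = 0.038 * 992 * 0.5929 / 19.62 = 1.13914 m

1.13914 m


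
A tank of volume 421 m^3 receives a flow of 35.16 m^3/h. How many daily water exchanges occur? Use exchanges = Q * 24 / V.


Daily flow volume = 35.16 m^3/h * 24 h = 843.84 m^3/day
Exchanges = daily flow / tank volume = 843.84 / 421 = 2.00437 exchanges/day

2.00437 exchanges/day


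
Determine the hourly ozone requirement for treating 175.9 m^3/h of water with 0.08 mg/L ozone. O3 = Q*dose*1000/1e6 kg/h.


O3 demand (mg/h) = Q * dose * 1000 = 175.9 * 0.08 * 1000 = 14072 mg/h
Convert mg to kg: 14072 / 1e6 = 0.014072 kg/h

0.014072 kg/h


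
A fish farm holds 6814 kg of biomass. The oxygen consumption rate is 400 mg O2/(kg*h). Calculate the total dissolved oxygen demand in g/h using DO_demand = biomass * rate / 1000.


Total O2 consumption (mg/h) = 6814 kg * 400 mg/(kg*h) = 2725600 mg/h
Convert to g/h: 2725600 / 1000 = 2725.6 g/h

2725.6 g/h


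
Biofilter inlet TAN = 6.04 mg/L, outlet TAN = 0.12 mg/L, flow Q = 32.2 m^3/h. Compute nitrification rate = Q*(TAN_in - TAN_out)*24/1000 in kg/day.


Concentration drop: TAN_in - TAN_out = 6.04 - 0.12 = 5.92 mg/L
Hourly TAN removed = Q * dTAN = 32.2 m^3/h * 5.92 mg/L = 190.624 g/h  (m^3/h * mg/L = g/h)
Daily TAN removed = 190.624 * 24 = 4574.976 g/day
Convert to kg/day: 4574.976 / 1000 = 4.574976 kg/day

4.574976 kg/day


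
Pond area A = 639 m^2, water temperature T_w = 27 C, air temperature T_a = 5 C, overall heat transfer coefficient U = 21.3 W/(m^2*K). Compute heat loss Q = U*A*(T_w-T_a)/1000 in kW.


Temperature difference dT = 27 - 5 = 22 K
Heat loss (W) = U * A * dT = 21.3 * 639 * 22 = 299435.4 W
Convert to kW: 299435.4 / 1000 = 299.4354 kW

299.4354 kW


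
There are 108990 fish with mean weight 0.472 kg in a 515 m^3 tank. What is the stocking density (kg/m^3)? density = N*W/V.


Total biomass = 108990 fish * 0.472 kg = 51443.28 kg
Density = total biomass / volume = 51443.28 / 515 = 99.8899 kg/m^3

99.8899 kg/m^3


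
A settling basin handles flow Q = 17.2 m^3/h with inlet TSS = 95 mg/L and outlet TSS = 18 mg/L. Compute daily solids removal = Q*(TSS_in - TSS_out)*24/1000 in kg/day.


Concentration drop: TSS_in - TSS_out = 95 - 18 = 77 mg/L
Hourly solids removed = Q * dTSS = 17.2 m^3/h * 77 mg/L = 1324.4 g/h  (m^3/h * mg/L = g/h)
Daily solids removed = 1324.4 * 24 = 31785.6 g/day
Convert g to kg: 31785.6 / 1000 = 31.7856 kg/day

31.7856 kg/day


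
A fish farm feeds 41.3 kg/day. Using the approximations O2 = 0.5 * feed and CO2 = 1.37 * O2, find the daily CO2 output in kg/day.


O2 = 41.3 * 0.5 = 20.65
CO2 = 20.65 * 1.37 = 28.2905

28.2905 kg/day


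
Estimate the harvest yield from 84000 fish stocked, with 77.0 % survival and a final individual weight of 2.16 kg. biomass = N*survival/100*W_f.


Survivors = 84000 * 77.0/100 = 64680 fish
Harvest biomass = survivors * W_f = 64680 * 2.16 = 139708.8 kg

139708.8 kg


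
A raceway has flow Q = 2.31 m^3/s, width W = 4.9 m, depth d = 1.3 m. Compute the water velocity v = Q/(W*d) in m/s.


Cross-sectional area = W * d = 4.9 * 1.3 = 6.37 m^2
Velocity = Q / A = 2.31 / 6.37 = 0.362637 m/s

0.362637 m/s


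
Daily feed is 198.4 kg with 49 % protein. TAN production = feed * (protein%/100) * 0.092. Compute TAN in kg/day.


Protein in feed = 198.4 * 49/100 = 97.216 kg/day
TAN = protein * 0.092 = 97.216 * 0.092 = 8.943872 kg/day

8.943872 kg/day


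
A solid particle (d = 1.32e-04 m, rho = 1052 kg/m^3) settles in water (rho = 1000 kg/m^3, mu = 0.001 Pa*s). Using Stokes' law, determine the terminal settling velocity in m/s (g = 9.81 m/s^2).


Density difference: rho_p - rho_f = 1052 - 1000 = 52 kg/m^3
d^2 = (1.32e-04)^2 = 1.7424e-08 m^2
Numerator = (rho_p - rho_f) * g * d^2 = 52 * 9.81 * 1.7424e-08 = 8.8883309e-06
Denominator = 18 * mu = 18 * 0.001 = 0.018
v_s = 8.8883309e-06 / 0.018 = 4.93796e-04 m/s
Check: Re = rho_f * v_s * d / mu = 1000 * 4.93796e-04 * 1.32e-04 / 0.001 = 0.0652 < 1, so Stokes' law applies.

4.93796e-04 m/s


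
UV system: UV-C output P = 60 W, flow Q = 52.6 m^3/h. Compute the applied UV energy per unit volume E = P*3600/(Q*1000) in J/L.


Energy delivered per hour = 60 W * 3600 s = 216000 J/h
Volume treated per hour = 52.6 m^3/h * 1000 = 52600 L/h
dose = 216000 / 52600 = 4.10646 J/L

4.10646 J/L


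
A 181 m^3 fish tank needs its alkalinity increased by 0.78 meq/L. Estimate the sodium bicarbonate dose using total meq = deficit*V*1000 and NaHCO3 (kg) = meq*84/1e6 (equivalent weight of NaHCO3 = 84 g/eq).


Tank volume in L = 181 m^3 * 1000 = 181000 L
Total meq required = 0.78 meq/L * 181000 L = 141180 meq
NaHCO3 mass = 141180 meq * 84 mg/meq / 1e6 = 11.8591 kg

11.8591 kg


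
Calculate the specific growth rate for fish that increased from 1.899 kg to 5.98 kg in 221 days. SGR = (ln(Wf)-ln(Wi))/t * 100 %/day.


ln(W_f) = ln(5.98) = 1.7884206
ln(W_i) = ln(1.899) = 0.64132743
ln(W_f) - ln(W_i) = 1.7884206 - 0.64132743 = 1.1470932
SGR = 1.1470932 / 221 * 100 = 0.519047 %/day

0.519047 %/day


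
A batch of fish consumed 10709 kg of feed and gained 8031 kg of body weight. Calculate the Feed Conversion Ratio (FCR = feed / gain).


FCR = feed consumed / weight gained
FCR = 10709 kg / 8031 kg = 1.33346

1.33346


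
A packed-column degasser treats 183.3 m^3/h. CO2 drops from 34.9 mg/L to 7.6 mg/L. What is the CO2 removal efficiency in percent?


CO2_out / CO2_in = 7.6 / 34.9 = 0.21776504
Fraction remaining = 0.21776504
efficiency = (1 - 0.21776504) * 100 = 78.2235 %

78.2235 %
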